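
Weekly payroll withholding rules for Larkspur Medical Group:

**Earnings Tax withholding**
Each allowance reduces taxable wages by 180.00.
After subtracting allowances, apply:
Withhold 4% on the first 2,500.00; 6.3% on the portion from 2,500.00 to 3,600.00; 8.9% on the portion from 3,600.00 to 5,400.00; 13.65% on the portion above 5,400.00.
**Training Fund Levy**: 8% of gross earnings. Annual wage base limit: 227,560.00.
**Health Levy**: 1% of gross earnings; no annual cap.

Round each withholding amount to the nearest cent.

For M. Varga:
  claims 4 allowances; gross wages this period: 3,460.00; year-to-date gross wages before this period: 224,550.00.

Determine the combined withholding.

Earnings Tax: taxable = 3,460.00 − 4×180.00 = 2,740.00
  100.00 + 6.3% × (2,740.00 − 2,500.00) = 100.00 + 6.3% × 240.00 = 115.12
Training Fund Levy: cap 227,560.00 − YTD 224,550.00 = 3,010.00 subject; 8% × 3,010.00 = 240.80
Health Levy: 1% × 3,460.00 = 34.60
Total: 115.12 + 240.80 + 34.60 = 390.52

390.52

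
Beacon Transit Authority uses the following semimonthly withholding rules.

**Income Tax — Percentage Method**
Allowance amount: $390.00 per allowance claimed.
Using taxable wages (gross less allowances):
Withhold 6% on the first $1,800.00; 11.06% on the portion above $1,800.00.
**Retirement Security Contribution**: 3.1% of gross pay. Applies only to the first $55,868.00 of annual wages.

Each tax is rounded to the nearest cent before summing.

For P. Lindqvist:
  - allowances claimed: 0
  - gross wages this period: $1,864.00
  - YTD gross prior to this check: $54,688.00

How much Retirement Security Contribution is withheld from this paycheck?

Retirement Security Contribution: cap $55,868.00 − YTD $54,688.00 = $1,180.00 subject; 3.1% × $1,180.00 = $36.58

$36.58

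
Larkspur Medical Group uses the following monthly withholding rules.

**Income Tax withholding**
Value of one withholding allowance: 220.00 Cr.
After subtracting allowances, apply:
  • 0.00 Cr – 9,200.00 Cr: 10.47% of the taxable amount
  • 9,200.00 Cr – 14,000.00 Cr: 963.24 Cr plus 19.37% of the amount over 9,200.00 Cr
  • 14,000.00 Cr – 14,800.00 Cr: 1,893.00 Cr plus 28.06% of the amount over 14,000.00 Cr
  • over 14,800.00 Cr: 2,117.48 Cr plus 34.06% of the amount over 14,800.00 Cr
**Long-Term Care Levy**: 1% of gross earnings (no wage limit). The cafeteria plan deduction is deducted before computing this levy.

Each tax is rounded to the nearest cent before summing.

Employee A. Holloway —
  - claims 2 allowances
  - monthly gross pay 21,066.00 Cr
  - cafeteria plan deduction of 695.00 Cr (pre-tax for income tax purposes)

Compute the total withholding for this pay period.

4,068.81 Cr

Income Tax: taxable = 21,066.00 Cr − 695.00 Cr − 2×220.00 Cr = 19,931.00 Cr
  2,117.48 Cr + 34.06% × (19,931.00 Cr − 14,800.00 Cr) = 2,117.48 Cr + 34.06% × 5,131.00 Cr = 3,865.10 Cr
Long-Term Care Levy: 1% × 20,371.00 Cr = 203.71 Cr
Total: 3,865.10 Cr + 203.71 Cr = 4,068.81 Cr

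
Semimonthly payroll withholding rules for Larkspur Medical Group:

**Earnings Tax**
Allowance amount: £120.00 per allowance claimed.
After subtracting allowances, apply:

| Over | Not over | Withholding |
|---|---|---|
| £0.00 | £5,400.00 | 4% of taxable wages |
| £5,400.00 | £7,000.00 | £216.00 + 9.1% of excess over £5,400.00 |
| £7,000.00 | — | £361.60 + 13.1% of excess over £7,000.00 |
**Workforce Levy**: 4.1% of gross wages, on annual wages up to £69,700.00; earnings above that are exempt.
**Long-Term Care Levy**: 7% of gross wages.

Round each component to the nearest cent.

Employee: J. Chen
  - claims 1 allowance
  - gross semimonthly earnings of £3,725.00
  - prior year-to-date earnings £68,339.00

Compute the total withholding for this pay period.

Earnings Tax: taxable = £3,725.00 − 1×£120.00 = £3,605.00
  4% × £3,605.00 = £144.20
Workforce Levy: cap £69,700.00 − YTD £68,339.00 = £1,361.00 subject; 4.1% × £1,361.00 = £55.80
Long-Term Care Levy: 7% × £3,725.00 = £260.75
Total: £144.20 + £55.80 + £260.75 = £460.75

£460.75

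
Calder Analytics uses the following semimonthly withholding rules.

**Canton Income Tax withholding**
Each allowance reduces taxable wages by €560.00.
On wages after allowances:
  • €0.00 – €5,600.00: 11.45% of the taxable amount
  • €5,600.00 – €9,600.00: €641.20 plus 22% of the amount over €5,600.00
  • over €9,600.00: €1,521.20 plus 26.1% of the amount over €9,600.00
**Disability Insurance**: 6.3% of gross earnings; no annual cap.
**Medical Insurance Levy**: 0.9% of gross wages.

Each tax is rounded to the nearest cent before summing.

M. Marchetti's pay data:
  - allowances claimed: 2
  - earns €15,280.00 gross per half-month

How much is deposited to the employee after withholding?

€11,468.48

Canton Income Tax: taxable = €15,280.00 − 2×€560.00 = €14,160.00
  €1,521.20 + 26.1% × (€14,160.00 − €9,600.00) = €1,521.20 + 26.1% × €4,560.00 = €2,711.36
Disability Insurance: 6.3% × €15,280.00 = €962.64
Medical Insurance Levy: 0.9% × €15,280.00 = €137.52
Total withheld: €2,711.36 + €962.64 + €137.52 = €3,811.52
Net pay: €15,280.00 − €3,811.52 = €11,468.48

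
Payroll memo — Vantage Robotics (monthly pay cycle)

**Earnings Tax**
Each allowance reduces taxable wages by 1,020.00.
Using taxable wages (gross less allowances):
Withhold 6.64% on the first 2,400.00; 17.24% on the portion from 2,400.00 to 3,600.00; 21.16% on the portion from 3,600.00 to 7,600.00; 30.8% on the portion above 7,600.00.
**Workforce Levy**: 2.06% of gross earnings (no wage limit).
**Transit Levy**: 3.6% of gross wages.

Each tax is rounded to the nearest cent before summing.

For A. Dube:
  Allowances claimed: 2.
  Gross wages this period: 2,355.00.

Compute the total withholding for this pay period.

154.21

Earnings Tax: taxable = 2,355.00 − 2×1,020.00 = 315.00
  6.64% × 315.00 = 20.92
Workforce Levy: 2.06% × 2,355.00 = 48.51
Transit Levy: 3.6% × 2,355.00 = 84.78
Total: 20.92 + 48.51 + 84.78 = 154.21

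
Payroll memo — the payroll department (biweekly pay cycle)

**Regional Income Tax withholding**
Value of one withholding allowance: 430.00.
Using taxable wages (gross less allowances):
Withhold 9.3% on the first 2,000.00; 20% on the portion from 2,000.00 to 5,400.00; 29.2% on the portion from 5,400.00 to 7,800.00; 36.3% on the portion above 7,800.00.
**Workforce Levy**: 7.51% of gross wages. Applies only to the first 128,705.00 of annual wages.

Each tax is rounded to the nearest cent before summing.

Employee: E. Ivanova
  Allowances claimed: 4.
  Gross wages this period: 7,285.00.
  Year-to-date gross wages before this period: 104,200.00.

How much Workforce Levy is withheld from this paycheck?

547.10

Workforce Levy: 7.51% × 7,285.00 = 547.10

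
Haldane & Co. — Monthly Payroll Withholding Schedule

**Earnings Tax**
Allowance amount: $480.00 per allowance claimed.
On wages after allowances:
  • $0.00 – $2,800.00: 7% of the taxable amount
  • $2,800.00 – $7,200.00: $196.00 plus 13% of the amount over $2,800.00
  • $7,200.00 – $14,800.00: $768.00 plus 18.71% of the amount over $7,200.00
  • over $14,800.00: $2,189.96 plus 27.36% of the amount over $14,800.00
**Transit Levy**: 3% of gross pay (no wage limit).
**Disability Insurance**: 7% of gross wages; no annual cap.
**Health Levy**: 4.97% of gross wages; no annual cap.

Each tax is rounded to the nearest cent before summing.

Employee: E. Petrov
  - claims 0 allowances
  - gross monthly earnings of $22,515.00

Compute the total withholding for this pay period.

Earnings Tax: taxable = $22,515.00
  $2,189.96 + 27.36% × ($22,515.00 − $14,800.00) = $2,189.96 + 27.36% × $7,715.00 = $4,300.78
Transit Levy: 3% × $22,515.00 = $675.45
Disability Insurance: 7% × $22,515.00 = $1,576.05
Health Levy: 4.97% × $22,515.00 = $1,119.00
Total: $4,300.78 + $675.45 + $1,576.05 + $1,119.00 = $7,671.28

$7,671.28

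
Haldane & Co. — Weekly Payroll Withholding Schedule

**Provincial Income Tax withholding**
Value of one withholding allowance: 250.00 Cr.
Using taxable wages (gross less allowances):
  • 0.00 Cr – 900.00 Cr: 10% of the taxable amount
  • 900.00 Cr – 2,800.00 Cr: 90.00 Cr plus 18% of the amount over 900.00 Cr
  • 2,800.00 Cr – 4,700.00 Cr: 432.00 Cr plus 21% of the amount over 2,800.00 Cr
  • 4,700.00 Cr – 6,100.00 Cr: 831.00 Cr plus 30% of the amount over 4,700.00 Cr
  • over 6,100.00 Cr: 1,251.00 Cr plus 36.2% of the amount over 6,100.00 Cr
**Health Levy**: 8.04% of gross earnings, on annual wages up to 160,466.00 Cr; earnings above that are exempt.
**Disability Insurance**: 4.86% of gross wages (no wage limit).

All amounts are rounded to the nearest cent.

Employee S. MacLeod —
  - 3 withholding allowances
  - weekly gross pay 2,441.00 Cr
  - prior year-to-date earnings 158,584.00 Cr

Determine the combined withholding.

502.32 Cr

Provincial Income Tax: taxable = 2,441.00 Cr − 3×250.00 Cr = 1,691.00 Cr
  90.00 Cr + 18% × (1,691.00 Cr − 900.00 Cr) = 90.00 Cr + 18% × 791.00 Cr = 232.38 Cr
Health Levy: cap 160,466.00 Cr − YTD 158,584.00 Cr = 1,882.00 Cr subject; 8.04% × 1,882.00 Cr = 151.31 Cr
Disability Insurance: 4.86% × 2,441.00 Cr = 118.63 Cr
Total: 232.38 Cr + 151.31 Cr + 118.63 Cr = 502.32 Cr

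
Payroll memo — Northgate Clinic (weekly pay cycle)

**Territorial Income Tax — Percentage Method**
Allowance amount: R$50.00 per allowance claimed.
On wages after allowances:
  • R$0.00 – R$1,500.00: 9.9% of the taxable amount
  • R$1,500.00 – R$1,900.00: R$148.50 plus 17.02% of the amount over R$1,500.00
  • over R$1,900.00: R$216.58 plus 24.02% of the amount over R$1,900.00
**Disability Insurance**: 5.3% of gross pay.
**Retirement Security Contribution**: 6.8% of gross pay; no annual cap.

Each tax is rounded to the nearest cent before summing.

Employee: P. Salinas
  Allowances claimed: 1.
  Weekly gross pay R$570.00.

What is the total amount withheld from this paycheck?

R$120.45

Territorial Income Tax: taxable = R$570.00 − 1×R$50.00 = R$520.00
  9.9% × R$520.00 = R$51.48
Disability Insurance: 5.3% × R$570.00 = R$30.21
Retirement Security Contribution: 6.8% × R$570.00 = R$38.76
Total: R$51.48 + R$30.21 + R$38.76 = R$120.45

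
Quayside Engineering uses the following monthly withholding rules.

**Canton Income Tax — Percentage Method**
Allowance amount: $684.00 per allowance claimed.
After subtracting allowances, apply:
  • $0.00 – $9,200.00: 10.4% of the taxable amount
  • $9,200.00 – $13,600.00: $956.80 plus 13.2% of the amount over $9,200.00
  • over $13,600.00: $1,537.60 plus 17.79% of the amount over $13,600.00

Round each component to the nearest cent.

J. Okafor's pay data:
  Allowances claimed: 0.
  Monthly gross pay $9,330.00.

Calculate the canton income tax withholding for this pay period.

Canton Income Tax: taxable = $9,330.00
  $956.80 + 13.2% × ($9,330.00 − $9,200.00) = $956.80 + 13.2% × $130.00 = $973.96

$973.96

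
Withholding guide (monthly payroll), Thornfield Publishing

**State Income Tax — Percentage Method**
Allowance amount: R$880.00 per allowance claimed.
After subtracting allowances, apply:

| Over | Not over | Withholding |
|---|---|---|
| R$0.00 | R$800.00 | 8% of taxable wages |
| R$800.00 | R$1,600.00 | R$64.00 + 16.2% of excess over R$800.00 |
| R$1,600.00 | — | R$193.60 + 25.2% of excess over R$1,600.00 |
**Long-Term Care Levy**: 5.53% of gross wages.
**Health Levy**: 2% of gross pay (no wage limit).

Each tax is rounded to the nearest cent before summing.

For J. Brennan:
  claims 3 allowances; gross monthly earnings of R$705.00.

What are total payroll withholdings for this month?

R$53.09

State Income Tax: taxable = R$705.00 − 3×R$880.00 = R$-1,935.00
  Taxable ≤ 0 → R$0.00
Long-Term Care Levy: 5.53% × R$705.00 = R$38.99
Health Levy: 2% × R$705.00 = R$14.10
Total: R$0.00 + R$38.99 + R$14.10 = R$53.09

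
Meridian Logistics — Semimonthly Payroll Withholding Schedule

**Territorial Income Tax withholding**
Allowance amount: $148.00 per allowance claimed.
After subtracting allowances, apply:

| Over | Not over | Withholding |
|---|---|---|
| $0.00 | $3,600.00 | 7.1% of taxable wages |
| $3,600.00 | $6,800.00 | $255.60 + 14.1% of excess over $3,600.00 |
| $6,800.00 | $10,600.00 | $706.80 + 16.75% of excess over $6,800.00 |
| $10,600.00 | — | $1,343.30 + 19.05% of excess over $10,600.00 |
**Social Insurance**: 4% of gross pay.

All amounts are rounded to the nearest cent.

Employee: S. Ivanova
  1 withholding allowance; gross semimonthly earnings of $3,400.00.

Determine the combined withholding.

$366.89

Territorial Income Tax: taxable = $3,400.00 − 1×$148.00 = $3,252.00
  7.1% × $3,252.00 = $230.89
Social Insurance: 4% × $3,400.00 = $136.00
Total: $230.89 + $136.00 = $366.89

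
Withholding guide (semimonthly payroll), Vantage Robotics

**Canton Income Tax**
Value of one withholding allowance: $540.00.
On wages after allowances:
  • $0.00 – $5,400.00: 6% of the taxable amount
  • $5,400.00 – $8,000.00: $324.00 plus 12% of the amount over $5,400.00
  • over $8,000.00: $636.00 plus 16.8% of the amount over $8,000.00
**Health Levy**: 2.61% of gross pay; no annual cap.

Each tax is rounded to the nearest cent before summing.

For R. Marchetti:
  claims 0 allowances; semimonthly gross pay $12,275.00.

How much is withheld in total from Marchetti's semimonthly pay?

$1,674.58

Canton Income Tax: taxable = $12,275.00
  $636.00 + 16.8% × ($12,275.00 − $8,000.00) = $636.00 + 16.8% × $4,275.00 = $1,354.20
Health Levy: 2.61% × $12,275.00 = $320.38
Total: $1,354.20 + $320.38 = $1,674.58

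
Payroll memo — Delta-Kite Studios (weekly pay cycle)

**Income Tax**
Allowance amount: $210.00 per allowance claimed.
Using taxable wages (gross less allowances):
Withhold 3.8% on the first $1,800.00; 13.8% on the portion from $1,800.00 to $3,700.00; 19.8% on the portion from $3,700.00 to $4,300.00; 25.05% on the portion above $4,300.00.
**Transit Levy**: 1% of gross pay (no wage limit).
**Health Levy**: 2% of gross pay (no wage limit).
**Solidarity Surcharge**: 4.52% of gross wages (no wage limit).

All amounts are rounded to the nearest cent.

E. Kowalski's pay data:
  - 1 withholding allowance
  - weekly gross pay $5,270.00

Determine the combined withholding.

Income Tax: taxable = $5,270.00 − 1×$210.00 = $5,060.00
  $449.40 + 25.05% × ($5,060.00 − $4,300.00) = $449.40 + 25.05% × $760.00 = $639.78
Transit Levy: 1% × $5,270.00 = $52.70
Health Levy: 2% × $5,270.00 = $105.40
Solidarity Surcharge: 4.52% × $5,270.00 = $238.20
Total: $639.78 + $52.70 + $105.40 + $238.20 = $1,036.08

$1,036.08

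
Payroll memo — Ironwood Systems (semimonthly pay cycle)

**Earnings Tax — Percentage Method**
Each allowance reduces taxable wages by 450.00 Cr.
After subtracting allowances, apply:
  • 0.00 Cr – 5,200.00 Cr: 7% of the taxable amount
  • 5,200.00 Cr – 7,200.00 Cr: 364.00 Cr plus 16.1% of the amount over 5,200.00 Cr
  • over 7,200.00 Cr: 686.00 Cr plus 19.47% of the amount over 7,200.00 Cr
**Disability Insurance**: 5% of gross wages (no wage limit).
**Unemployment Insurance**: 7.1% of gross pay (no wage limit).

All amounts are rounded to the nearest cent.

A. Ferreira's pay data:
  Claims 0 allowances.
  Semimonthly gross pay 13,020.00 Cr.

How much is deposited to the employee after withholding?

9,625.43 Cr

Earnings Tax: taxable = 13,020.00 Cr
  686.00 Cr + 19.47% × (13,020.00 Cr − 7,200.00 Cr) = 686.00 Cr + 19.47% × 5,820.00 Cr = 1,819.15 Cr
Disability Insurance: 5% × 13,020.00 Cr = 651.00 Cr
Unemployment Insurance: 7.1% × 13,020.00 Cr = 924.42 Cr
Total withheld: 1,819.15 Cr + 651.00 Cr + 924.42 Cr = 3,394.57 Cr
Net pay: 13,020.00 Cr − 3,394.57 Cr = 9,625.43 Cr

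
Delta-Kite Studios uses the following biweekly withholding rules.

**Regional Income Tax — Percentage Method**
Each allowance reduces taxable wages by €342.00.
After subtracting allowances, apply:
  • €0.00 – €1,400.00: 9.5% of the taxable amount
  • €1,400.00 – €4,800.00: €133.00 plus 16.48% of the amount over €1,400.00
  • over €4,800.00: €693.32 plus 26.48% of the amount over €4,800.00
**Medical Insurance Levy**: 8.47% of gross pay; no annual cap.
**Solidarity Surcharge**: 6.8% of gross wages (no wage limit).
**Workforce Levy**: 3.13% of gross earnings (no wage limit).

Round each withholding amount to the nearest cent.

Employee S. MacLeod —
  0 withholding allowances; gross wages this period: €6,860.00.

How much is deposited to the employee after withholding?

Regional Income Tax: taxable = €6,860.00
  €693.32 + 26.48% × (€6,860.00 − €4,800.00) = €693.32 + 26.48% × €2,060.00 = €1,238.81
Medical Insurance Levy: 8.47% × €6,860.00 = €581.04
Solidarity Surcharge: 6.8% × €6,860.00 = €466.48
Workforce Levy: 3.13% × €6,860.00 = €214.72
Total withheld: €1,238.81 + €581.04 + €466.48 + €214.72 = €2,501.05
Net pay: €6,860.00 − €2,501.05 = €4,358.95

€4,358.95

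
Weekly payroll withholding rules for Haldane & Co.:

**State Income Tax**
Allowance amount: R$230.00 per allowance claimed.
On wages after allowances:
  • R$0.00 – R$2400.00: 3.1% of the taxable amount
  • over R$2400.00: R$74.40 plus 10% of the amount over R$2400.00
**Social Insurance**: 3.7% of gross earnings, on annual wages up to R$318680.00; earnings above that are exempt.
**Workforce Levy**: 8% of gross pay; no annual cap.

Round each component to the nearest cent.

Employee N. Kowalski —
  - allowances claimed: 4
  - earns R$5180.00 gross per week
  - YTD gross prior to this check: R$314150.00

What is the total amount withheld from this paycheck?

R$842.41

State Income Tax: taxable = R$5180.00 − 4×R$230.00 = R$4260.00
  R$74.40 + 10% × (R$4260.00 − R$2400.00) = R$74.40 + 10% × R$1860.00 = R$260.40
Social Insurance: cap R$318680.00 − YTD R$314150.00 = R$4530.00 subject; 3.7% × R$4530.00 = R$167.61
Workforce Levy: 8% × R$5180.00 = R$414.40
Total: R$260.40 + R$167.61 + R$414.40 = R$842.41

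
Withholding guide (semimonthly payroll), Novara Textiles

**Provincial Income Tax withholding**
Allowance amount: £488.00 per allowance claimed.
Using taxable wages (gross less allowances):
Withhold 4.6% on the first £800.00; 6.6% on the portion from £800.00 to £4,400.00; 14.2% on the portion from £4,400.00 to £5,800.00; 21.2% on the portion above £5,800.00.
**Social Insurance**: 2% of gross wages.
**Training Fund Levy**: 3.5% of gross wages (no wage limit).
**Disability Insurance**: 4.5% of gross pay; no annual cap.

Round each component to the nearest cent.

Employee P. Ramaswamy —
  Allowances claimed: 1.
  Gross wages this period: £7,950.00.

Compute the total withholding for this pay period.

£1,620.54

Provincial Income Tax: taxable = £7,950.00 − 1×£488.00 = £7,462.00
  £473.20 + 21.2% × (£7,462.00 − £5,800.00) = £473.20 + 21.2% × £1,662.00 = £825.54
Social Insurance: 2% × £7,950.00 = £159.00
Training Fund Levy: 3.5% × £7,950.00 = £278.25
Disability Insurance: 4.5% × £7,950.00 = £357.75
Total: £825.54 + £159.00 + £278.25 + £357.75 = £1,620.54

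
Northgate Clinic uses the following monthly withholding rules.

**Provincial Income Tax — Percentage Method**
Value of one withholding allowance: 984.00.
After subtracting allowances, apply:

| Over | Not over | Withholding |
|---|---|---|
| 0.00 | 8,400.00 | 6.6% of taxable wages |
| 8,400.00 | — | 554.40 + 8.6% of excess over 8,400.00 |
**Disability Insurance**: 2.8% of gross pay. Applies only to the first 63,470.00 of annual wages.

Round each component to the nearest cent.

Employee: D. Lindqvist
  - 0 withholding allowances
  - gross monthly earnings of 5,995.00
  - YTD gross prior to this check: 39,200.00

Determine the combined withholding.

563.53

Provincial Income Tax: taxable = 5,995.00
  6.6% × 5,995.00 = 395.67
Disability Insurance: 2.8% × 5,995.00 = 167.86
Total: 395.67 + 167.86 = 563.53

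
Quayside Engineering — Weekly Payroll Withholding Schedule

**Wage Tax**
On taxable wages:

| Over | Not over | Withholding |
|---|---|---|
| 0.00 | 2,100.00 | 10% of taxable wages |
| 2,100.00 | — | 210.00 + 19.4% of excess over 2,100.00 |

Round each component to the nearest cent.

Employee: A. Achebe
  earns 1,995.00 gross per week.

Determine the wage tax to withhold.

Wage Tax: taxable = 1,995.00
  10% × 1,995.00 = 199.50

199.50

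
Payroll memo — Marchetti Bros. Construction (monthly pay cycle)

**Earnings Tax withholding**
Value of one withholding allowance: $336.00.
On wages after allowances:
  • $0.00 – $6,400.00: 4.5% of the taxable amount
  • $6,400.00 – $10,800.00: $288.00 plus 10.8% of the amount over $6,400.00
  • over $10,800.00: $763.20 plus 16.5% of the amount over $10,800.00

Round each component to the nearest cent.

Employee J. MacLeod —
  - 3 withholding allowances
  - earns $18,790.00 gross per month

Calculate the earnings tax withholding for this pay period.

Earnings Tax: taxable = $18,790.00 − 3×$336.00 = $17,782.00
  $763.20 + 16.5% × ($17,782.00 − $10,800.00) = $763.20 + 16.5% × $6,982.00 = $1,915.23

$1,915.23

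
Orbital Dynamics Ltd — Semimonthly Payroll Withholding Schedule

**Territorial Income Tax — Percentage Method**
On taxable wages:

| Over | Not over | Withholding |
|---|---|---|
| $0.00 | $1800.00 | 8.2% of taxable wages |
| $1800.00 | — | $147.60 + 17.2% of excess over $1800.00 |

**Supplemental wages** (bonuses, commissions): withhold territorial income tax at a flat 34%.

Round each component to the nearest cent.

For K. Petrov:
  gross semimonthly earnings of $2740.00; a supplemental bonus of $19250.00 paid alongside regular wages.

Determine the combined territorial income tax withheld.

$6854.28

Territorial Income Tax: taxable = $2740.00
  $147.60 + 17.2% × ($2740.00 − $1800.00) = $147.60 + 17.2% × $940.00 = $309.28
Supplemental (34% flat on bonus): 34% × $19250.00 = $6545.00
Total territorial income tax: $309.28 + $6545.00 = $6854.28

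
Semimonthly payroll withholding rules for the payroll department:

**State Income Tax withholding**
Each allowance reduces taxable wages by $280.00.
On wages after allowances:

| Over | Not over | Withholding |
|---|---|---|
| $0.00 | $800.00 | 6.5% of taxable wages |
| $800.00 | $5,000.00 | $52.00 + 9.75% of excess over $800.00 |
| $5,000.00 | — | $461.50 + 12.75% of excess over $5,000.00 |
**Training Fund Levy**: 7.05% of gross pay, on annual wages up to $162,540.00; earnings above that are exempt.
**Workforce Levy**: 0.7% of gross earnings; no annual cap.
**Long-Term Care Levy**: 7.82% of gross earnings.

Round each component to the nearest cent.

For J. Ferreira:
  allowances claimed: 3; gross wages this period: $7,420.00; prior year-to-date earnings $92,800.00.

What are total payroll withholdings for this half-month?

$1,818.24

State Income Tax: taxable = $7,420.00 − 3×$280.00 = $6,580.00
  $461.50 + 12.75% × ($6,580.00 − $5,000.00) = $461.50 + 12.75% × $1,580.00 = $662.95
Training Fund Levy: 7.05% × $7,420.00 = $523.11
Workforce Levy: 0.7% × $7,420.00 = $51.94
Long-Term Care Levy: 7.82% × $7,420.00 = $580.24
Total: $662.95 + $523.11 + $51.94 + $580.24 = $1,818.24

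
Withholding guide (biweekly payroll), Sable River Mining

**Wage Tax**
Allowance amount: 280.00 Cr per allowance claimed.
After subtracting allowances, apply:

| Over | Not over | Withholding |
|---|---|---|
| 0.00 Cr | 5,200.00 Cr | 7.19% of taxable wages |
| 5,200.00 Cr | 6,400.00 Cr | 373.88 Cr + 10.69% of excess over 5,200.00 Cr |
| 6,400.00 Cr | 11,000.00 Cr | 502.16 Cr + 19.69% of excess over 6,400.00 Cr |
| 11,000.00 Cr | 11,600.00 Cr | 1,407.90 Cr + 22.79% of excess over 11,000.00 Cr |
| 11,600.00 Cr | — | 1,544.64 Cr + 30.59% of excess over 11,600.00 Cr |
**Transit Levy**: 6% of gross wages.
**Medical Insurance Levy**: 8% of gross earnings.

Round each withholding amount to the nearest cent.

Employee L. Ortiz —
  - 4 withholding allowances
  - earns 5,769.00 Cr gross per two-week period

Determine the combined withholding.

Wage Tax: taxable = 5,769.00 Cr − 4×280.00 Cr = 4,649.00 Cr
  7.19% × 4,649.00 Cr = 334.26 Cr
Transit Levy: 6% × 5,769.00 Cr = 346.14 Cr
Medical Insurance Levy: 8% × 5,769.00 Cr = 461.52 Cr
Total: 334.26 Cr + 346.14 Cr + 461.52 Cr = 1,141.92 Cr

1,141.92 Cr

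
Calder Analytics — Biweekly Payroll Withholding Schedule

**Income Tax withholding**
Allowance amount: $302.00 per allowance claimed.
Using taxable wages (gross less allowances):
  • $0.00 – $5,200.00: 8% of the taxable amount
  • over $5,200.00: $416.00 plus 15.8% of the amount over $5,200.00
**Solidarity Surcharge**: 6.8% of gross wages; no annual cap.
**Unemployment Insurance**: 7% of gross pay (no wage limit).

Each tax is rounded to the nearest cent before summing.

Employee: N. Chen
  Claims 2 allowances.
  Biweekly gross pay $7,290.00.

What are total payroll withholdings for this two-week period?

$1,656.81

Income Tax: taxable = $7,290.00 − 2×$302.00 = $6,686.00
  $416.00 + 15.8% × ($6,686.00 − $5,200.00) = $416.00 + 15.8% × $1,486.00 = $650.79
Solidarity Surcharge: 6.8% × $7,290.00 = $495.72
Unemployment Insurance: 7% × $7,290.00 = $510.30
Total: $650.79 + $495.72 + $510.30 = $1,656.81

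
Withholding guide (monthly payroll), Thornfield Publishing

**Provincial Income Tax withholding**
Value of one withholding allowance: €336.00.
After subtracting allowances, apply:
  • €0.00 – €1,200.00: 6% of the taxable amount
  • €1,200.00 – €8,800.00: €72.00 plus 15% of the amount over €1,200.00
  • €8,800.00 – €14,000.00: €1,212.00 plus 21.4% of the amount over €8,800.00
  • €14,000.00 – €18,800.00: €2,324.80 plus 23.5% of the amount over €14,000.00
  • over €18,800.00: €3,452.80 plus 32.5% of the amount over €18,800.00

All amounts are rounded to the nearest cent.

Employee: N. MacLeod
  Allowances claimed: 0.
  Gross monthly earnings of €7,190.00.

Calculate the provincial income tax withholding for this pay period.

Provincial Income Tax: taxable = €7,190.00
  €72.00 + 15% × (€7,190.00 − €1,200.00) = €72.00 + 15% × €5,990.00 = €970.50

€970.50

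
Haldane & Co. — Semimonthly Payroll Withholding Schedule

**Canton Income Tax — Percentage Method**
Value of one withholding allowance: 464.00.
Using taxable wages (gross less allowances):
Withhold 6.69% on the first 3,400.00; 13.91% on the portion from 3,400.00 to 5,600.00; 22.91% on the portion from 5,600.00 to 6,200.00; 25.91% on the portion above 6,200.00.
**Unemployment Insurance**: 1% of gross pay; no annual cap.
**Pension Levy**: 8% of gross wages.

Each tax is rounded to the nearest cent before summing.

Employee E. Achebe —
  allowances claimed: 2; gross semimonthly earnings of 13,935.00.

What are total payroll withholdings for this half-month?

3,688.78

Canton Income Tax: taxable = 13,935.00 − 2×464.00 = 13,007.00
  670.94 + 25.91% × (13,007.00 − 6,200.00) = 670.94 + 25.91% × 6,807.00 = 2,434.63
Unemployment Insurance: 1% × 13,935.00 = 139.35
Pension Levy: 8% × 13,935.00 = 1,114.80
Total: 2,434.63 + 139.35 + 1,114.80 = 3,688.78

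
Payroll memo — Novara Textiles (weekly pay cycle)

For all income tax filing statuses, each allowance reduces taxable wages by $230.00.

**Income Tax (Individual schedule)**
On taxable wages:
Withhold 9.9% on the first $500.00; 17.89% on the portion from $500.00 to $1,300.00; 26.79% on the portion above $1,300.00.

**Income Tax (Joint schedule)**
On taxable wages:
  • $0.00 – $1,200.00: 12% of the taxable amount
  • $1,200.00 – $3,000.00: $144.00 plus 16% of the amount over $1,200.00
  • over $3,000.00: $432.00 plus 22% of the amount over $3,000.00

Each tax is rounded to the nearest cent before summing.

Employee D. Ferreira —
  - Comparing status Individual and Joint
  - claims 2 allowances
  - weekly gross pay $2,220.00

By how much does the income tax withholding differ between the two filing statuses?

Income Tax (Individual): taxable = $2,220.00 − 2×$230.00 = $1,760.00
  $192.62 + 26.79% × ($1,760.00 − $1,300.00) = $192.62 + 26.79% × $460.00 = $315.85
Income Tax (Joint): taxable = $2,220.00 − 2×$230.00 = $1,760.00
  $144.00 + 16% × ($1,760.00 − $1,200.00) = $144.00 + 16% × $560.00 = $233.60
Difference: |$315.85 − $233.60| = $82.25 (higher under Individual)

$82.25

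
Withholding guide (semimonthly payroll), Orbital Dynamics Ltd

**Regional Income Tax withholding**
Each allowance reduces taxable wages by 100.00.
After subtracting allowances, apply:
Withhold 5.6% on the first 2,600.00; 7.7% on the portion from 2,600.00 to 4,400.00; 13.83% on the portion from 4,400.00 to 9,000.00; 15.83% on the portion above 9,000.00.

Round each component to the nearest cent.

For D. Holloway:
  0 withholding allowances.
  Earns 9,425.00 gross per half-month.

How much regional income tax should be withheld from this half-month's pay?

Regional Income Tax: taxable = 9,425.00
  920.38 + 15.83% × (9,425.00 − 9,000.00) = 920.38 + 15.83% × 425.00 = 987.66

987.66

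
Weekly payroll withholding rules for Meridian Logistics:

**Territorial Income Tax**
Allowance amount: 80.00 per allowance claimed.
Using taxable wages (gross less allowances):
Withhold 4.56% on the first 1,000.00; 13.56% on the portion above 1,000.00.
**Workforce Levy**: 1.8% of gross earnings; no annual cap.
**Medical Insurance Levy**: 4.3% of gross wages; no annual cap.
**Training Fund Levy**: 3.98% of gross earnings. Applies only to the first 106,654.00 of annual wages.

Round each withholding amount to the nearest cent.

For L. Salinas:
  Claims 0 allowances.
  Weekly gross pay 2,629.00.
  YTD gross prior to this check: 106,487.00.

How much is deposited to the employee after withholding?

2,195.49

Territorial Income Tax: taxable = 2,629.00
  45.60 + 13.56% × (2,629.00 − 1,000.00) = 45.60 + 13.56% × 1,629.00 = 266.49
Workforce Levy: 1.8% × 2,629.00 = 47.32
Medical Insurance Levy: 4.3% × 2,629.00 = 113.05
Training Fund Levy: cap 106,654.00 − YTD 106,487.00 = 167.00 subject; 3.98% × 167.00 = 6.65
Total withheld: 266.49 + 47.32 + 113.05 + 6.65 = 433.51
Net pay: 2,629.00 − 433.51 = 2,195.49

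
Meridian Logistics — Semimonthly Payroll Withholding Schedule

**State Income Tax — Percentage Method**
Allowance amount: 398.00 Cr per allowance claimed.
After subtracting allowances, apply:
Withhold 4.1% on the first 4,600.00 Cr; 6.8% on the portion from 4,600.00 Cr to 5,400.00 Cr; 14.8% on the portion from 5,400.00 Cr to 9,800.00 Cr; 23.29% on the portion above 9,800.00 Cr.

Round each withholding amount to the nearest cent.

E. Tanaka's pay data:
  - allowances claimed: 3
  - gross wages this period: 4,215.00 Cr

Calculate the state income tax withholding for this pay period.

123.86 Cr

State Income Tax: taxable = 4,215.00 Cr − 3×398.00 Cr = 3,021.00 Cr
  4.1% × 3,021.00 Cr = 123.86 Cr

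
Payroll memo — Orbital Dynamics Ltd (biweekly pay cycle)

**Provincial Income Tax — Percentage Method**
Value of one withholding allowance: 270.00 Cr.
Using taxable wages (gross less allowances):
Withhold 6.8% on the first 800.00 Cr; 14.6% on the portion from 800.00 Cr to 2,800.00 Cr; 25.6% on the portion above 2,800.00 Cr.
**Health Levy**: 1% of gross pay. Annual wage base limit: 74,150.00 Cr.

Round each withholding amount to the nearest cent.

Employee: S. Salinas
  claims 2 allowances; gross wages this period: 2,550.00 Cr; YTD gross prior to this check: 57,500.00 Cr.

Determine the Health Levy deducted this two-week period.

Health Levy: 1% × 2,550.00 Cr = 25.50 Cr

25.50 Cr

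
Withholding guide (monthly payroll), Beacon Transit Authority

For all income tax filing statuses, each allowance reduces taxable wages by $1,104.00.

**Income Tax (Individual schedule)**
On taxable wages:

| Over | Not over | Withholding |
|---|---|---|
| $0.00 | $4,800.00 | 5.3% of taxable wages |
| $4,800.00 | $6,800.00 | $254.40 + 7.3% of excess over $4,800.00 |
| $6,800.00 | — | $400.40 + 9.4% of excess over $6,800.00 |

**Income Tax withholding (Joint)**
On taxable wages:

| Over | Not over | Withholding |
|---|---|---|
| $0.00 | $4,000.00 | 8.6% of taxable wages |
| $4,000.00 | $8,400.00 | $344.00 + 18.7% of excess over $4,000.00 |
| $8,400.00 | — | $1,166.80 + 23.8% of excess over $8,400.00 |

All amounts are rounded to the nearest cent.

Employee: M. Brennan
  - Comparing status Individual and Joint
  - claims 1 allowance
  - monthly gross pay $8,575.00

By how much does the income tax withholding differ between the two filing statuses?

Income Tax (Individual): taxable = $8,575.00 − 1×$1,104.00 = $7,471.00
  $400.40 + 9.4% × ($7,471.00 − $6,800.00) = $400.40 + 9.4% × $671.00 = $463.47
Income Tax (Joint): taxable = $8,575.00 − 1×$1,104.00 = $7,471.00
  $344.00 + 18.7% × ($7,471.00 − $4,000.00) = $344.00 + 18.7% × $3,471.00 = $993.08
Difference: |$463.47 − $993.08| = $529.61 (higher under Joint)

$529.61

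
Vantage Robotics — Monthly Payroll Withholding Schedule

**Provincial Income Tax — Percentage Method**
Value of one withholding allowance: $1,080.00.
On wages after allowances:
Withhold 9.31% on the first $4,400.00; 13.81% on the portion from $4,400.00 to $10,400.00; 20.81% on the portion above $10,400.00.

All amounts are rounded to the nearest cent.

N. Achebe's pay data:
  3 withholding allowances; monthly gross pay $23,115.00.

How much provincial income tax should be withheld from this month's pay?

Provincial Income Tax: taxable = $23,115.00 − 3×$1,080.00 = $19,875.00
  $1,238.24 + 20.81% × ($19,875.00 − $10,400.00) = $1,238.24 + 20.81% × $9,475.00 = $3,209.99

$3,209.99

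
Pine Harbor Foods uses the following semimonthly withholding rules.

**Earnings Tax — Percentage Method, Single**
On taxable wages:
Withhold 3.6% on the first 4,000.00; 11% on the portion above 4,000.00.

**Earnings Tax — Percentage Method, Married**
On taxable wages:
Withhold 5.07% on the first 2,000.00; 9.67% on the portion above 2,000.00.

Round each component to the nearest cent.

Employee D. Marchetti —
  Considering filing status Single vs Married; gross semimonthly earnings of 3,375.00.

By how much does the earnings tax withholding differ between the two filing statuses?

Earnings Tax (Single): taxable = 3,375.00
  3.6% × 3,375.00 = 121.50
Earnings Tax (Married): taxable = 3,375.00
  101.40 + 9.67% × (3,375.00 − 2,000.00) = 101.40 + 9.67% × 1,375.00 = 234.36
Difference: |121.50 − 234.36| = 112.86 (higher under Married)

112.86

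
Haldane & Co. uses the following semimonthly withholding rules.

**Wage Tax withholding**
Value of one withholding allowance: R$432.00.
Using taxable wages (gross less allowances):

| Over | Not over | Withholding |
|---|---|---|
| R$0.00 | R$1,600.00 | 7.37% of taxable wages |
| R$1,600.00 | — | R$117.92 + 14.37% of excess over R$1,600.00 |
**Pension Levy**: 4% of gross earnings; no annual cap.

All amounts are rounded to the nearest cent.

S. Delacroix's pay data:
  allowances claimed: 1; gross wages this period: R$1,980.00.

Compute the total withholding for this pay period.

R$193.29

Wage Tax: taxable = R$1,980.00 − 1×R$432.00 = R$1,548.00
  7.37% × R$1,548.00 = R$114.09
Pension Levy: 4% × R$1,980.00 = R$79.20
Total: R$114.09 + R$79.20 = R$193.29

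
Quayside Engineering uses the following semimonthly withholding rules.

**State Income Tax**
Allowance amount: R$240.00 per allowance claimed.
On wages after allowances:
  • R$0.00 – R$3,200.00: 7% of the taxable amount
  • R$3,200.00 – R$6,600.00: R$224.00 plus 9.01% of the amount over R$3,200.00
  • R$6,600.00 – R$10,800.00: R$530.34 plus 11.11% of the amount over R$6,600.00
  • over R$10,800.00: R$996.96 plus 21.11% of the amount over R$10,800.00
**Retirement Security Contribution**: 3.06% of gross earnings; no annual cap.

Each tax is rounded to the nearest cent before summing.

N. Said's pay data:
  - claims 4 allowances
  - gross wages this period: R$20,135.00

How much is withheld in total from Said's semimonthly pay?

R$3,381.05

State Income Tax: taxable = R$20,135.00 − 4×R$240.00 = R$19,175.00
  R$996.96 + 21.11% × (R$19,175.00 − R$10,800.00) = R$996.96 + 21.11% × R$8,375.00 = R$2,764.92
Retirement Security Contribution: 3.06% × R$20,135.00 = R$616.13
Total: R$2,764.92 + R$616.13 = R$3,381.05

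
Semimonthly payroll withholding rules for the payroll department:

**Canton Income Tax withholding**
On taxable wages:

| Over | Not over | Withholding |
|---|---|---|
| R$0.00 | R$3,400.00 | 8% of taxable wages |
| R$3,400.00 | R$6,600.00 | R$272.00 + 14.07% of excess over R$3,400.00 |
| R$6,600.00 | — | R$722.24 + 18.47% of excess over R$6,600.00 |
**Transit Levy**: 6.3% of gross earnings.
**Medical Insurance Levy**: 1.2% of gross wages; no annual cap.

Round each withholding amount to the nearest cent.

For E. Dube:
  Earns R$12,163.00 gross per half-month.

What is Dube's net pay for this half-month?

R$9,501.04

Canton Income Tax: taxable = R$12,163.00
  R$722.24 + 18.47% × (R$12,163.00 − R$6,600.00) = R$722.24 + 18.47% × R$5,563.00 = R$1,749.73
Transit Levy: 6.3% × R$12,163.00 = R$766.27
Medical Insurance Levy: 1.2% × R$12,163.00 = R$145.96
Total withheld: R$1,749.73 + R$766.27 + R$145.96 = R$2,661.96
Net pay: R$12,163.00 − R$2,661.96 = R$9,501.04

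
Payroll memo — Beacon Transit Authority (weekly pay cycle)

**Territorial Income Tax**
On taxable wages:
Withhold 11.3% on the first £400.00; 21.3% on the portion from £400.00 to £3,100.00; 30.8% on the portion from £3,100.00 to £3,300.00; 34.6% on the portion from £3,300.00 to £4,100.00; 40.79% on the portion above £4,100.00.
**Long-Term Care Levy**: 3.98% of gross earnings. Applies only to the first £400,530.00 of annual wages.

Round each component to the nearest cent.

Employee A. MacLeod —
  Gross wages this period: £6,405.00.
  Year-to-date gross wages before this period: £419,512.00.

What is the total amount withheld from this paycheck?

Territorial Income Tax: taxable = £6,405.00
  £958.70 + 40.79% × (£6,405.00 − £4,100.00) = £958.70 + 40.79% × £2,305.00 = £1,898.91
Long-Term Care Levy: YTD £419,512.00 ≥ cap £400,530.00 → £0.00
Total: £1,898.91 + £0.00 = £1,898.91

£1,898.91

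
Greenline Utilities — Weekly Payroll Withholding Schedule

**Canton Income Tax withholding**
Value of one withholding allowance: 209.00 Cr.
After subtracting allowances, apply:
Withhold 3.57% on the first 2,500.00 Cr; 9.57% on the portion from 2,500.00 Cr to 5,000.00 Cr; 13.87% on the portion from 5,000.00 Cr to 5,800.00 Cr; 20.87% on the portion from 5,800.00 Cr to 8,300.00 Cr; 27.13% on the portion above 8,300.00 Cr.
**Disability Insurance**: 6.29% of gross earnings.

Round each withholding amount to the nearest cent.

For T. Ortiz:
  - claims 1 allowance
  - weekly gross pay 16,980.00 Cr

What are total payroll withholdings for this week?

4,327.43 Cr

Canton Income Tax: taxable = 16,980.00 Cr − 1×209.00 Cr = 16,771.00 Cr
  961.21 Cr + 27.13% × (16,771.00 Cr − 8,300.00 Cr) = 961.21 Cr + 27.13% × 8,471.00 Cr = 3,259.39 Cr
Disability Insurance: 6.29% × 16,980.00 Cr = 1,068.04 Cr
Total: 3,259.39 Cr + 1,068.04 Cr = 4,327.43 Cr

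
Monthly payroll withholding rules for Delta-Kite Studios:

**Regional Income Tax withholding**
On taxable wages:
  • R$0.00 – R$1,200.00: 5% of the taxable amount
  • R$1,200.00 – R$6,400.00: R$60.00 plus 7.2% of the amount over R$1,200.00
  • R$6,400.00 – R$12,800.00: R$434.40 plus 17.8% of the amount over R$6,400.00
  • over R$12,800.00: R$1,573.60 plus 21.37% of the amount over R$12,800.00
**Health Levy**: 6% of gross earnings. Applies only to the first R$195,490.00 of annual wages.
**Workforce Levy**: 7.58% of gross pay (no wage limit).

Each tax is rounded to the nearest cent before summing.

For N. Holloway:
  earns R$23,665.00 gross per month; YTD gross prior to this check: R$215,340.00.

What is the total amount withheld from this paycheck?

R$5,689.26

Regional Income Tax: taxable = R$23,665.00
  R$1,573.60 + 21.37% × (R$23,665.00 − R$12,800.00) = R$1,573.60 + 21.37% × R$10,865.00 = R$3,895.45
Health Levy: YTD R$215,340.00 ≥ cap R$195,490.00 → R$0.00
Workforce Levy: 7.58% × R$23,665.00 = R$1,793.81
Total: R$3,895.45 + R$0.00 + R$1,793.81 = R$5,689.26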